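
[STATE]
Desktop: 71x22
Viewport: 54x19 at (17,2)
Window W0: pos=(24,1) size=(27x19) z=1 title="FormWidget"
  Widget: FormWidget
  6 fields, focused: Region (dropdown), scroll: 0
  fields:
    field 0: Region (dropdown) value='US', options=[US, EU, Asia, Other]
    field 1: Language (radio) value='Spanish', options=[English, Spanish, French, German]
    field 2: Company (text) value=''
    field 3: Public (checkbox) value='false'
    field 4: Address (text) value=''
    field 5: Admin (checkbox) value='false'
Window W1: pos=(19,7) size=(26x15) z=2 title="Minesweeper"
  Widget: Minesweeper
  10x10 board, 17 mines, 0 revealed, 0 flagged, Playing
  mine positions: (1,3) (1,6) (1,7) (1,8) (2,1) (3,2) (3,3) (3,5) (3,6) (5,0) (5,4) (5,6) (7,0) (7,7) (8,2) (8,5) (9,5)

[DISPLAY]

       ┃ FormWidget              ┃                    
       ┠─────────────────────────┨                    
       ┃> Region:     [US      ▼]┃                    
       ┃  Language:   ( ) English┃                    
       ┃  Company:    [         ]┃                    
  ┏━━━━━━━━━━━━━━━━━━━━━━━━┓     ┃                    
  ┃ Minesweeper            ┃    ]┃                    
  ┠────────────────────────┨     ┃                    
  ┃■■■■■■■■■■              ┃     ┃                    
  ┃■■■■■■■■■■              ┃     ┃                    
  ┃■■■■■■■■■■              ┃     ┃                    
  ┃■■■■■■■■■■              ┃     ┃                    
  ┃■■■■■■■■■■              ┃     ┃                    
  ┃■■■■■■■■■■              ┃     ┃                    
  ┃■■■■■■■■■■              ┃     ┃                    
  ┃■■■■■■■■■■              ┃     ┃                    
  ┃■■■■■■■■■■              ┃     ┃                    
  ┃■■■■■■■■■■              ┃━━━━━┛                    
  ┃                        ┃                          


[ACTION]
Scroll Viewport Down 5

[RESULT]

       ┠─────────────────────────┨                    
       ┃> Region:     [US      ▼]┃                    
       ┃  Language:   ( ) English┃                    
       ┃  Company:    [         ]┃                    
  ┏━━━━━━━━━━━━━━━━━━━━━━━━┓     ┃                    
  ┃ Minesweeper            ┃    ]┃                    
  ┠────────────────────────┨     ┃                    
  ┃■■■■■■■■■■              ┃     ┃                    
  ┃■■■■■■■■■■              ┃     ┃                    
  ┃■■■■■■■■■■              ┃     ┃                    
  ┃■■■■■■■■■■              ┃     ┃                    
  ┃■■■■■■■■■■              ┃     ┃                    
  ┃■■■■■■■■■■              ┃     ┃                    
  ┃■■■■■■■■■■              ┃     ┃                    
  ┃■■■■■■■■■■              ┃     ┃                    
  ┃■■■■■■■■■■              ┃     ┃                    
  ┃■■■■■■■■■■              ┃━━━━━┛                    
  ┃                        ┃                          
  ┗━━━━━━━━━━━━━━━━━━━━━━━━┛                          


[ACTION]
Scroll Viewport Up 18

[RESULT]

                                                      
       ┏━━━━━━━━━━━━━━━━━━━━━━━━━┓                    
       ┃ FormWidget              ┃                    
       ┠─────────────────────────┨                    
       ┃> Region:     [US      ▼]┃                    
       ┃  Language:   ( ) English┃                    
       ┃  Company:    [         ]┃                    
  ┏━━━━━━━━━━━━━━━━━━━━━━━━┓     ┃                    
  ┃ Minesweeper            ┃    ]┃                    
  ┠────────────────────────┨     ┃                    
  ┃■■■■■■■■■■              ┃     ┃                    
  ┃■■■■■■■■■■              ┃     ┃                    
  ┃■■■■■■■■■■              ┃     ┃                    
  ┃■■■■■■■■■■              ┃     ┃                    
  ┃■■■■■■■■■■              ┃     ┃                    
  ┃■■■■■■■■■■              ┃     ┃                    
  ┃■■■■■■■■■■              ┃     ┃                    
  ┃■■■■■■■■■■              ┃     ┃                    
  ┃■■■■■■■■■■              ┃     ┃                    


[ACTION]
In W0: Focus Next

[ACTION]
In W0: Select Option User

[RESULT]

                                                      
       ┏━━━━━━━━━━━━━━━━━━━━━━━━━┓                    
       ┃ FormWidget              ┃                    
       ┠─────────────────────────┨                    
       ┃  Region:     [US      ▼]┃                    
       ┃> Language:   ( ) English┃                    
       ┃  Company:    [         ]┃                    
  ┏━━━━━━━━━━━━━━━━━━━━━━━━┓     ┃                    
  ┃ Minesweeper            ┃    ]┃                    
  ┠────────────────────────┨     ┃                    
  ┃■■■■■■■■■■              ┃     ┃                    
  ┃■■■■■■■■■■              ┃     ┃                    
  ┃■■■■■■■■■■              ┃     ┃                    
  ┃■■■■■■■■■■              ┃     ┃                    
  ┃■■■■■■■■■■              ┃     ┃                    
  ┃■■■■■■■■■■              ┃     ┃                    
  ┃■■■■■■■■■■              ┃     ┃                    
  ┃■■■■■■■■■■              ┃     ┃                    
  ┃■■■■■■■■■■              ┃     ┃                    


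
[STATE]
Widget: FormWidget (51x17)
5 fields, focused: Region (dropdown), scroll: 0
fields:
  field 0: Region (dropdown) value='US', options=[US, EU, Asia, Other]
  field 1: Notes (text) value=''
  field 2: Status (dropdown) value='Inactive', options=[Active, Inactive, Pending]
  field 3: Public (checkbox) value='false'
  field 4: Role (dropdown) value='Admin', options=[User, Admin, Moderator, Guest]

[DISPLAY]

> Region:     [US                                ▼]
  Notes:      [                                   ]
  Status:     [Inactive                          ▼]
  Public:     [ ]                                  
  Role:       [Admin                             ▼]
                                                   
                                                   
                                                   
                                                   
                                                   
                                                   
                                                   
                                                   
                                                   
                                                   
                                                   
                                                   


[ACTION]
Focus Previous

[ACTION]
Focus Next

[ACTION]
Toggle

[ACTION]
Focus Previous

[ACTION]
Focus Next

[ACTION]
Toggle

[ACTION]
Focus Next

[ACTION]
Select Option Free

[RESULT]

  Region:     [US                                ▼]
> Notes:      [                                   ]
  Status:     [Inactive                          ▼]
  Public:     [ ]                                  
  Role:       [Admin                             ▼]
                                                   
                                                   
                                                   
                                                   
                                                   
                                                   
                                                   
                                                   
                                                   
                                                   
                                                   
                                                   


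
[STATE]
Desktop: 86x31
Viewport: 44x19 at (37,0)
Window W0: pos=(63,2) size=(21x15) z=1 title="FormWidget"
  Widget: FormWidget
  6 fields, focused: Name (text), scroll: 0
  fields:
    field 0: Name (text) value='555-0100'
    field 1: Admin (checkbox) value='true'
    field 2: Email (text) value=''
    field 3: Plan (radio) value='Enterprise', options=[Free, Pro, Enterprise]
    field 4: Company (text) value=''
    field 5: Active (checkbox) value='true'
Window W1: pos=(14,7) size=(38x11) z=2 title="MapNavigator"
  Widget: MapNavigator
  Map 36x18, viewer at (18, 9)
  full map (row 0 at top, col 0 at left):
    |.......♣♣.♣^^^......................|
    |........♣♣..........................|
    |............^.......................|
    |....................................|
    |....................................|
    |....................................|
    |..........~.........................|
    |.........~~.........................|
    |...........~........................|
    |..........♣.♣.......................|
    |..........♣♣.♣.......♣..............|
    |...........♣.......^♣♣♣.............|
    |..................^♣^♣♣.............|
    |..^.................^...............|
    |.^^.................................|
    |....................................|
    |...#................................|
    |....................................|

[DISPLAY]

                                            
                                            
                          ┏━━━━━━━━━━━━━━━━━
                          ┃ FormWidget      
                          ┠─────────────────
                          ┃> Name:       [55
                          ┃  Admin:      [x]
━━━━━━━━━━━━━━┓           ┃  Email:      [  
              ┃           ┃  Plan:       ( )
──────────────┨           ┃  Company:    [  
..............┃           ┃  Active:     [x]
..............┃           ┃                 
..............┃           ┃                 
..............┃           ┃                 
..............┃           ┃                 
♣.............┃           ┃                 
♣.............┃           ┗━━━━━━━━━━━━━━━━━
━━━━━━━━━━━━━━┛                             
                                            


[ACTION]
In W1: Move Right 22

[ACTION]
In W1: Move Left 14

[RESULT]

                                            
                                            
                          ┏━━━━━━━━━━━━━━━━━
                          ┃ FormWidget      
                          ┠─────────────────
                          ┃> Name:       [55
                          ┃  Admin:      [x]
━━━━━━━━━━━━━━┓           ┃  Email:      [  
              ┃           ┃  Plan:       ( )
──────────────┨           ┃  Company:    [  
...........   ┃           ┃  Active:     [x]
...........   ┃           ┃                 
...........   ┃           ┃                 
...........   ┃           ┃                 
...........   ┃           ┃                 
...........   ┃           ┃                 
...........   ┃           ┗━━━━━━━━━━━━━━━━━
━━━━━━━━━━━━━━┛                             
                                            


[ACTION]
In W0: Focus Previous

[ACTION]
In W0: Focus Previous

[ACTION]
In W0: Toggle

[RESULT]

                                            
                                            
                          ┏━━━━━━━━━━━━━━━━━
                          ┃ FormWidget      
                          ┠─────────────────
                          ┃  Name:       [55
                          ┃  Admin:      [x]
━━━━━━━━━━━━━━┓           ┃  Email:      [  
              ┃           ┃  Plan:       ( )
──────────────┨           ┃> Company:    [  
...........   ┃           ┃  Active:     [x]
...........   ┃           ┃                 
...........   ┃           ┃                 
...........   ┃           ┃                 
...........   ┃           ┃                 
...........   ┃           ┃                 
...........   ┃           ┗━━━━━━━━━━━━━━━━━
━━━━━━━━━━━━━━┛                             
                                            


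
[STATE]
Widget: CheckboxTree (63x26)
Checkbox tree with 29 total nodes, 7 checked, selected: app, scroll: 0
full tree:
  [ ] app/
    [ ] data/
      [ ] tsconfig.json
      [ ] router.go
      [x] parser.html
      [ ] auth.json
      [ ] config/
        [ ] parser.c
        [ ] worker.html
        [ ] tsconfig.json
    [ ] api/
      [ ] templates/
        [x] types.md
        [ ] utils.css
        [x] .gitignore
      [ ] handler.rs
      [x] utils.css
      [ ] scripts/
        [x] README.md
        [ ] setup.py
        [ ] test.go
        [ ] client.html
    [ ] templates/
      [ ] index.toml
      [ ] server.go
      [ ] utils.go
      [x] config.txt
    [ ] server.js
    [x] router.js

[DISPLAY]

>[-] app/                                                      
   [-] data/                                                   
     [ ] tsconfig.json                                         
     [ ] router.go                                             
     [x] parser.html                                           
     [ ] auth.json                                             
     [ ] config/                                               
       [ ] parser.c                                            
       [ ] worker.html                                         
       [ ] tsconfig.json                                       
   [-] api/                                                    
     [-] templates/                                            
       [x] types.md                                            
       [ ] utils.css                                           
       [x] .gitignore                                          
     [ ] handler.rs                                            
     [x] utils.css                                             
     [-] scripts/                                              
       [x] README.md                                           
       [ ] setup.py                                            
       [ ] test.go                                             
       [ ] client.html                                         
   [-] templates/                                              
     [ ] index.toml                                            
     [ ] server.go                                             
     [ ] utils.go                                              


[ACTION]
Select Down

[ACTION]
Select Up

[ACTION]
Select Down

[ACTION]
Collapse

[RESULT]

 [-] app/                                                      
>  [-] data/                                                   
   [-] api/                                                    
     [-] templates/                                            
       [x] types.md                                            
       [ ] utils.css                                           
       [x] .gitignore                                          
     [ ] handler.rs                                            
     [x] utils.css                                             
     [-] scripts/                                              
       [x] README.md                                           
       [ ] setup.py                                            
       [ ] test.go                                             
       [ ] client.html                                         
   [-] templates/                                              
     [ ] index.toml                                            
     [ ] server.go                                             
     [ ] utils.go                                              
     [x] config.txt                                            
   [ ] server.js                                               
   [x] router.js                                               
                                                               
                                                               
                                                               
                                                               
                                                               


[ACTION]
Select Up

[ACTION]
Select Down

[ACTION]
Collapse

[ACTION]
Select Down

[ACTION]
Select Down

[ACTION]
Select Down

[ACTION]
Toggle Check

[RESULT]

 [-] app/                                                      
   [-] data/                                                   
   [-] api/                                                    
     [-] templates/                                            
>      [ ] types.md                                            
       [ ] utils.css                                           
       [x] .gitignore                                          
     [ ] handler.rs                                            
     [x] utils.css                                             
     [-] scripts/                                              
       [x] README.md                                           
       [ ] setup.py                                            
       [ ] test.go                                             
       [ ] client.html                                         
   [-] templates/                                              
     [ ] index.toml                                            
     [ ] server.go                                             
     [ ] utils.go                                              
     [x] config.txt                                            
   [ ] server.js                                               
   [x] router.js                                               
                                                               
                                                               
                                                               
                                                               
                                                               


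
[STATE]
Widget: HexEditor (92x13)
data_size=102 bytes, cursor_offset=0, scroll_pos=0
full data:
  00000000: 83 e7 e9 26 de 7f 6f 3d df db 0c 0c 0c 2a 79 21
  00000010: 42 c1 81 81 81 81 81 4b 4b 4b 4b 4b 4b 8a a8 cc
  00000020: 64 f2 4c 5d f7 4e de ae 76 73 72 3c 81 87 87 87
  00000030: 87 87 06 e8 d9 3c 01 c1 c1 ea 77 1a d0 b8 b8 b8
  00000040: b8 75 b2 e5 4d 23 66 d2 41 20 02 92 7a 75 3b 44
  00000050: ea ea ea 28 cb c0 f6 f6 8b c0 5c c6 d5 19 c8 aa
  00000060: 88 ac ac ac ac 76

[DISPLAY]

00000000  83 e7 e9 26 de 7f 6f 3d  df db 0c 0c 0c 2a 79 21  |...&..o=.....*y!|              
00000010  42 c1 81 81 81 81 81 4b  4b 4b 4b 4b 4b 8a a8 cc  |B......KKKKKK...|              
00000020  64 f2 4c 5d f7 4e de ae  76 73 72 3c 81 87 87 87  |d.L].N..vsr<....|              
00000030  87 87 06 e8 d9 3c 01 c1  c1 ea 77 1a d0 b8 b8 b8  |.....<....w.....|              
00000040  b8 75 b2 e5 4d 23 66 d2  41 20 02 92 7a 75 3b 44  |.u..M#f.A ..zu;D|              
00000050  ea ea ea 28 cb c0 f6 f6  8b c0 5c c6 d5 19 c8 aa  |...(......\.....|              
00000060  88 ac ac ac ac 76                                 |.....v          |              
                                                                                            
                                                                                            
                                                                                            
                                                                                            
                                                                                            
                                                                                            


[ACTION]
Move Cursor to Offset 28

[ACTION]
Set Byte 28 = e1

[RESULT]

00000000  83 e7 e9 26 de 7f 6f 3d  df db 0c 0c 0c 2a 79 21  |...&..o=.....*y!|              
00000010  42 c1 81 81 81 81 81 4b  4b 4b 4b 4b E1 8a a8 cc  |B......KKKKK....|              
00000020  64 f2 4c 5d f7 4e de ae  76 73 72 3c 81 87 87 87  |d.L].N..vsr<....|              
00000030  87 87 06 e8 d9 3c 01 c1  c1 ea 77 1a d0 b8 b8 b8  |.....<....w.....|              
00000040  b8 75 b2 e5 4d 23 66 d2  41 20 02 92 7a 75 3b 44  |.u..M#f.A ..zu;D|              
00000050  ea ea ea 28 cb c0 f6 f6  8b c0 5c c6 d5 19 c8 aa  |...(......\.....|              
00000060  88 ac ac ac ac 76                                 |.....v          |              
                                                                                            
                                                                                            
                                                                                            
                                                                                            
                                                                                            
                                                                                            


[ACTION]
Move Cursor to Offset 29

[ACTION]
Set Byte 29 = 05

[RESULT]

00000000  83 e7 e9 26 de 7f 6f 3d  df db 0c 0c 0c 2a 79 21  |...&..o=.....*y!|              
00000010  42 c1 81 81 81 81 81 4b  4b 4b 4b 4b e1 05 a8 cc  |B......KKKKK....|              
00000020  64 f2 4c 5d f7 4e de ae  76 73 72 3c 81 87 87 87  |d.L].N..vsr<....|              
00000030  87 87 06 e8 d9 3c 01 c1  c1 ea 77 1a d0 b8 b8 b8  |.....<....w.....|              
00000040  b8 75 b2 e5 4d 23 66 d2  41 20 02 92 7a 75 3b 44  |.u..M#f.A ..zu;D|              
00000050  ea ea ea 28 cb c0 f6 f6  8b c0 5c c6 d5 19 c8 aa  |...(......\.....|              
00000060  88 ac ac ac ac 76                                 |.....v          |              
                                                                                            
                                                                                            
                                                                                            
                                                                                            
                                                                                            
                                                                                            


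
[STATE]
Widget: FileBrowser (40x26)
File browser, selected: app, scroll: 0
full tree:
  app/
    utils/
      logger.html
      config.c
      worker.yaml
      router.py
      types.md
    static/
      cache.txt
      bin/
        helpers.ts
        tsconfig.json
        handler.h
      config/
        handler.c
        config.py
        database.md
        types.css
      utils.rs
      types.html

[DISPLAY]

> [-] app/                              
    [+] utils/                          
    [+] static/                         
                                        
                                        
                                        
                                        
                                        
                                        
                                        
                                        
                                        
                                        
                                        
                                        
                                        
                                        
                                        
                                        
                                        
                                        
                                        
                                        
                                        
                                        
                                        


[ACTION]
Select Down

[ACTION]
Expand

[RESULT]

  [-] app/                              
  > [-] utils/                          
      logger.html                       
      config.c                          
      worker.yaml                       
      router.py                         
      types.md                          
    [+] static/                         
                                        
                                        
                                        
                                        
                                        
                                        
                                        
                                        
                                        
                                        
                                        
                                        
                                        
                                        
                                        
                                        
                                        
                                        


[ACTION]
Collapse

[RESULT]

  [-] app/                              
  > [+] utils/                          
    [+] static/                         
                                        
                                        
                                        
                                        
                                        
                                        
                                        
                                        
                                        
                                        
                                        
                                        
                                        
                                        
                                        
                                        
                                        
                                        
                                        
                                        
                                        
                                        
                                        


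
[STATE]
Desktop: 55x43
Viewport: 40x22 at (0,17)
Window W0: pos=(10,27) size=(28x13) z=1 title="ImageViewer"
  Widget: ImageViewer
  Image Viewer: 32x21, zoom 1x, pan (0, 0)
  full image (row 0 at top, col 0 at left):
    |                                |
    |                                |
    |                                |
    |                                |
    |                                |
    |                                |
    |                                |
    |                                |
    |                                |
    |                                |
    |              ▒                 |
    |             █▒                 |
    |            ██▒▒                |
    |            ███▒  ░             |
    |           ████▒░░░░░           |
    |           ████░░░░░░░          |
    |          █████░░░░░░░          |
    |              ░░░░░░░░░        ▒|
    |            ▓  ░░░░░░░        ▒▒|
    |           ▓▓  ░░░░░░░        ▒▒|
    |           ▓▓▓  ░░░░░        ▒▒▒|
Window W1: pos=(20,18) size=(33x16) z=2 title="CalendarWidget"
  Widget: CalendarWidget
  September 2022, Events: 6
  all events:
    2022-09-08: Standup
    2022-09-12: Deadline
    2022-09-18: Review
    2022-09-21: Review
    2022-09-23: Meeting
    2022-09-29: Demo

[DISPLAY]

                                        
                    ┏━━━━━━━━━━━━━━━━━━━
                    ┃ CalendarWidget    
                    ┠───────────────────
                    ┃         September 
                    ┃Mo Tu We Th Fr Sa S
                    ┃          1  2  3  
                    ┃ 5  6  7  8*  9 10 
                    ┃12* 13 14 15 16 17 
                    ┃19 20 21* 22 23* 24
          ┏━━━━━━━━━┃26 27 28 29* 30    
          ┃ ImageVie┃                   
          ┠─────────┃                   
          ┃         ┃                   
          ┃         ┃                   
          ┃         ┃                   
          ┃         ┗━━━━━━━━━━━━━━━━━━━
          ┃                          ┃  
          ┃                          ┃  
          ┃                          ┃  
          ┃                          ┃  
          ┃                          ┃  


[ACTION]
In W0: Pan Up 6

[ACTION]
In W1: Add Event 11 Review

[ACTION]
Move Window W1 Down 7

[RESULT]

                                        
                                        
                                        
                                        
                                        
                                        
                                        
                                        
                    ┏━━━━━━━━━━━━━━━━━━━
                    ┃ CalendarWidget    
          ┏━━━━━━━━━┠───────────────────
          ┃ ImageVie┃         September 
          ┠─────────┃Mo Tu We Th Fr Sa S
          ┃         ┃          1  2  3  
          ┃         ┃ 5  6  7  8*  9 10 
          ┃         ┃12* 13 14 15 16 17 
          ┃         ┃19 20 21* 22 23* 24
          ┃         ┃26 27 28 29* 30    
          ┃         ┃                   
          ┃         ┃                   
          ┃         ┃                   
          ┃         ┃                   


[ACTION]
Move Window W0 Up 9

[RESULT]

                                        
          ┏━━━━━━━━━━━━━━━━━━━━━━━━━━┓  
          ┃ ImageViewer              ┃  
          ┠──────────────────────────┨  
          ┃                          ┃  
          ┃                          ┃  
          ┃                          ┃  
          ┃                          ┃  
          ┃         ┏━━━━━━━━━━━━━━━━━━━
          ┃         ┃ CalendarWidget    
          ┃         ┠───────────────────
          ┃         ┃         September 
          ┃         ┃Mo Tu We Th Fr Sa S
          ┗━━━━━━━━━┃          1  2  3  
                    ┃ 5  6  7  8*  9 10 
                    ┃12* 13 14 15 16 17 
                    ┃19 20 21* 22 23* 24
                    ┃26 27 28 29* 30    
                    ┃                   
                    ┃                   
                    ┃                   
                    ┃                   


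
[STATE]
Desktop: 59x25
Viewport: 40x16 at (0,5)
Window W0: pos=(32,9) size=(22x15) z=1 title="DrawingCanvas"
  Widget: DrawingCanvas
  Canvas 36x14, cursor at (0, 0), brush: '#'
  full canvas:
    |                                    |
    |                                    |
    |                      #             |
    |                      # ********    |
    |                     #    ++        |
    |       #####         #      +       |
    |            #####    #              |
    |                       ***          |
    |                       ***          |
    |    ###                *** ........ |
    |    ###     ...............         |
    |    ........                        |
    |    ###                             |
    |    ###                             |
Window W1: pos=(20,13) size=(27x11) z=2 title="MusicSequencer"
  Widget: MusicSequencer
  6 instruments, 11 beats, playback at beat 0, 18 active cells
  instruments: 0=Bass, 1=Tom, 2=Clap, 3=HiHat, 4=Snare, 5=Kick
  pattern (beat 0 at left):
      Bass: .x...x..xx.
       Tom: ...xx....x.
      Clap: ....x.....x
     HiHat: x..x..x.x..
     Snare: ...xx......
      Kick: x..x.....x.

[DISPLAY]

                                        
                                        
                                        
                                        
                                ┏━━━━━━━
                                ┃ Drawin
                                ┠───────
                                ┃+      
                    ┏━━━━━━━━━━━━━━━━━━━
                    ┃ MusicSequencer    
                    ┠───────────────────
                    ┃      ▼1234567890  
                    ┃  Bass·█···█··██·  
                    ┃   Tom···██····█·  
                    ┃  Clap····█·····█  
                    ┃ HiHat█··█··█·█··  


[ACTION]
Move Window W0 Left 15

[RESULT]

                                        
                                        
                                        
                                        
                 ┏━━━━━━━━━━━━━━━━━━━━┓ 
                 ┃ DrawingCanvas      ┃ 
                 ┠────────────────────┨ 
                 ┃+                   ┃ 
                 ┃  ┏━━━━━━━━━━━━━━━━━━━
                 ┃  ┃ MusicSequencer    
                 ┃  ┠───────────────────
                 ┃  ┃      ▼1234567890  
                 ┃  ┃  Bass·█···█··██·  
                 ┃  ┃   Tom···██····█·  
                 ┃  ┃  Clap····█·····█  
                 ┃  ┃ HiHat█··█··█·█··  


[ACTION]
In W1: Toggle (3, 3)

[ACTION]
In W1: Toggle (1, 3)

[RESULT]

                                        
                                        
                                        
                                        
                 ┏━━━━━━━━━━━━━━━━━━━━┓ 
                 ┃ DrawingCanvas      ┃ 
                 ┠────────────────────┨ 
                 ┃+                   ┃ 
                 ┃  ┏━━━━━━━━━━━━━━━━━━━
                 ┃  ┃ MusicSequencer    
                 ┃  ┠───────────────────
                 ┃  ┃      ▼1234567890  
                 ┃  ┃  Bass·█···█··██·  
                 ┃  ┃   Tom····█····█·  
                 ┃  ┃  Clap····█·····█  
                 ┃  ┃ HiHat█·····█·█··  


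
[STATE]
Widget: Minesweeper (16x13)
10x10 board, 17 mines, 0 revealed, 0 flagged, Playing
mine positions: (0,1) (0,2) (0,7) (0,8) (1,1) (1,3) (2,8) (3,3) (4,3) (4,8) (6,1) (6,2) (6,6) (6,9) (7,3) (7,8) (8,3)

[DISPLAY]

■■■■■■■■■■      
■■■■■■■■■■      
■■■■■■■■■■      
■■■■■■■■■■      
■■■■■■■■■■      
■■■■■■■■■■      
■■■■■■■■■■      
■■■■■■■■■■      
■■■■■■■■■■      
■■■■■■■■■■      
                
                
                


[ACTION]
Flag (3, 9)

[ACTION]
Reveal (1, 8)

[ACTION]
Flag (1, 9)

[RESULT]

■■■■■■■■■■      
■■■■■■■■3⚑      
■■■■■■■■■■      
■■■■■■■■■⚑      
■■■■■■■■■■      
■■■■■■■■■■      
■■■■■■■■■■      
■■■■■■■■■■      
■■■■■■■■■■      
■■■■■■■■■■      
                
                
                


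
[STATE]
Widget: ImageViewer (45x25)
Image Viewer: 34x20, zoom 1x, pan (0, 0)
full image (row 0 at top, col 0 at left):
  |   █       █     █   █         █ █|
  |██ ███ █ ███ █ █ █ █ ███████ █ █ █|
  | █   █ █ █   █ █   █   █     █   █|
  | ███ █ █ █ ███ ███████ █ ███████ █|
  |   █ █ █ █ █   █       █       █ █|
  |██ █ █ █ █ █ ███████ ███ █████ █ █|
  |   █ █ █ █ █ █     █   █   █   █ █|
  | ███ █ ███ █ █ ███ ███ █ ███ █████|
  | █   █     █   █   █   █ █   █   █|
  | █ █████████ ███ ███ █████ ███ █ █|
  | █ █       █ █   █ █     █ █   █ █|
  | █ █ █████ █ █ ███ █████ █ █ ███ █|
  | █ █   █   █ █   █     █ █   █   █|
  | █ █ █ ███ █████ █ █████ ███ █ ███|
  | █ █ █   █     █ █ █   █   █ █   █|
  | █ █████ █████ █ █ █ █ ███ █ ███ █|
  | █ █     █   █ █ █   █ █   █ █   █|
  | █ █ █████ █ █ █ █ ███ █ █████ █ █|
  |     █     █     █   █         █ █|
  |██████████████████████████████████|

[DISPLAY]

   █       █     █   █         █ █           
██ ███ █ ███ █ █ █ █ ███████ █ █ █           
 █   █ █ █   █ █   █   █     █   █           
 ███ █ █ █ ███ ███████ █ ███████ █           
   █ █ █ █ █   █       █       █ █           
██ █ █ █ █ █ ███████ ███ █████ █ █           
   █ █ █ █ █ █     █   █   █   █ █           
 ███ █ ███ █ █ ███ ███ █ ███ █████           
 █   █     █   █   █   █ █   █   █           
 █ █████████ ███ ███ █████ ███ █ █           
 █ █       █ █   █ █     █ █   █ █           
 █ █ █████ █ █ ███ █████ █ █ ███ █           
 █ █   █   █ █   █     █ █   █   █           
 █ █ █ ███ █████ █ █████ ███ █ ███           
 █ █ █   █     █ █ █   █   █ █   █           
 █ █████ █████ █ █ █ █ ███ █ ███ █           
 █ █     █   █ █ █   █ █   █ █   █           
 █ █ █████ █ █ █ █ ███ █ █████ █ █           
     █     █     █   █         █ █           
██████████████████████████████████           
                                             
                                             
                                             
                                             
                                             


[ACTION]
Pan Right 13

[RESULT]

    █   █         █ █                        
█ █ █ █ ███████ █ █ █                        
█ █   █   █     █   █                        
█ ███████ █ ███████ █                        
  █       █       █ █                        
███████ ███ █████ █ █                        
█     █   █   █   █ █                        
█ ███ ███ █ ███ █████                        
  █   █   █ █   █   █                        
███ ███ █████ ███ █ █                        
█   █ █     █ █   █ █                        
█ ███ █████ █ █ ███ █                        
█   █     █ █   █   █                        
███ █ █████ ███ █ ███                        
  █ █ █   █   █ █   █                        
█ █ █ █ █ ███ █ ███ █                        
█ █ █   █ █   █ █   █                        
█ █ █ ███ █ █████ █ █                        
    █   █         █ █                        
█████████████████████                        
                                             
                                             
                                             
                                             
                                             


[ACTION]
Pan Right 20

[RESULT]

█                                            
█                                            
█                                            
█                                            
█                                            
█                                            
█                                            
█                                            
█                                            
█                                            
█                                            
█                                            
█                                            
█                                            
█                                            
█                                            
█                                            
█                                            
█                                            
█                                            
                                             
                                             
                                             
                                             
                                             


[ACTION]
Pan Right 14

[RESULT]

                                             
                                             
                                             
                                             
                                             
                                             
                                             
                                             
                                             
                                             
                                             
                                             
                                             
                                             
                                             
                                             
                                             
                                             
                                             
                                             
                                             
                                             
                                             
                                             
                                             


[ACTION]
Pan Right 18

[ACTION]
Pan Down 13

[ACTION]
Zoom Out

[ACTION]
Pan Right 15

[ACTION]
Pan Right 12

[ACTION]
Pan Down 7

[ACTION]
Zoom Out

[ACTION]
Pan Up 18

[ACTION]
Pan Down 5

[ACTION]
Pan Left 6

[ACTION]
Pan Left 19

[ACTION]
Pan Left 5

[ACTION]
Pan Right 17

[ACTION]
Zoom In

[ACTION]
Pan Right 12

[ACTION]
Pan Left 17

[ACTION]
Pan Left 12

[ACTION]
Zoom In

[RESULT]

       ███               ███         ███     
       ███               ███         ███     
████   ███   █████████████████████   ███     
████   ███   █████████████████████   ███     
████   ███   █████████████████████   ███     
       ███                     ███   ███     
       ███                     ███   ███     
       ███                     ███   ███     
 █████████   ███████████████   ███   ███     
 █████████   ███████████████   ███   ███     
 █████████   ███████████████   ███   ███     
       ███         ███         ███   ███     
       ███         ███         ███   ███     
       ███         ███         ███   ███     
████   ███   █████████   ███████████████     
████   ███   █████████   ███████████████     
████   ███   █████████   ███████████████     
       ███   ███         ███         ███     
       ███   ███         ███         ███     
       ███   ███         ███         ███     
 ███████████████   █████████   ███   ███     
 ███████████████   █████████   ███   ███     
 ███████████████   █████████   ███   ███     
             ███   ███         ███   ███     
             ███   ███         ███   ███     
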